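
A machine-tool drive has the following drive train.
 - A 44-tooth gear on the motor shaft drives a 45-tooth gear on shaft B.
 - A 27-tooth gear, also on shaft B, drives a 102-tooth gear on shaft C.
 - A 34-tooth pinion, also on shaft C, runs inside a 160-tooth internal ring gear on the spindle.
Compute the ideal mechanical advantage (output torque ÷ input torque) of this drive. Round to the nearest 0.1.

18.2

Each stage contributes driven/driver: gear mesh 45/44 = 1.0227, gear mesh 102/27 = 3.7778, internal gear 160/34 = 4.7059.
Overall: 1.0227 × 3.7778 × 4.7059 = 18.182.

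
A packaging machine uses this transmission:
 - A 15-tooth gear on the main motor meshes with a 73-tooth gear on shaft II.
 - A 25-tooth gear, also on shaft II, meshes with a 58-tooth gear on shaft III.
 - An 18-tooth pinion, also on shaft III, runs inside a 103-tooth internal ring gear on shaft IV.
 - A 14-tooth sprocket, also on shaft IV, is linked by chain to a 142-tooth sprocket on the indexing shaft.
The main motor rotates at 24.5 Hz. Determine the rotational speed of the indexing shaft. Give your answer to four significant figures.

0.03739 Hz

gear mesh 73/15 = 4.8667 → 24.5/4.8667 = 5.0342 Hz
gear mesh 58/25 = 2.32 → 5.0342/2.32 = 2.1699 Hz
internal gear 103/18 = 5.7222 → 2.1699/5.7222 = 0.37921 Hz
chain 142/14 = 10.143 → 0.37921/10.143 = 0.037387 Hz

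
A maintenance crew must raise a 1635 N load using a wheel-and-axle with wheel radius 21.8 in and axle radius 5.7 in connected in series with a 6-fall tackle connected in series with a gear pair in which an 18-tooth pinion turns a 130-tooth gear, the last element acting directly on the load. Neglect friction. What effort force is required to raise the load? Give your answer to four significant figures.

9.865 N

Wheel-and-axle MA = R/r = 21.8/5.7 = 3.8246.
Block-and-tackle MA = number of supporting rope parts = 6.
Gear pair MA = 130/18 = 7.2222.
Combined ideal MA = 3.8246 × 6 × 7.2222 = 165.73.
Effort = load / MA = 1635 / 165.73 = 9.8654 N.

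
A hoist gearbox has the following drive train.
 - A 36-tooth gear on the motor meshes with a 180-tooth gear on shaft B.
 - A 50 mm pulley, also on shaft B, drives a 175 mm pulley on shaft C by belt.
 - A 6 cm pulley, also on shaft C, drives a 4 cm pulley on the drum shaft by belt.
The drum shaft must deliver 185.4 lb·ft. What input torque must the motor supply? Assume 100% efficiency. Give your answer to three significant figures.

15.9 lb·ft

Overall ratio R = 5 × 3.5 × 0.66667 = 11.667.
Input torque = output torque / R = 185.4 / 11.667 = 15.891 lb·ft.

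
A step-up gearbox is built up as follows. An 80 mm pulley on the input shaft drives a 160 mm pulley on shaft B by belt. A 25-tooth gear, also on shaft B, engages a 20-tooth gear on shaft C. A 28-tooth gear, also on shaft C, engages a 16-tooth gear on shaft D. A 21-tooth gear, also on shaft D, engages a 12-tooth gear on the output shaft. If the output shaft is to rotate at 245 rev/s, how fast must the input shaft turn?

128 rev/s

Overall ratio R = 2 × 0.8 × 0.57143 × 0.57143 = 0.52245.
Required input speed = output speed × R = 245 × 0.52245 = 128 rev/s.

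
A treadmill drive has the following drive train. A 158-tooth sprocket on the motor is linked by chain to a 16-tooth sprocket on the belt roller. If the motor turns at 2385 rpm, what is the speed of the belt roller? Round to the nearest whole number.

23552 rpm

the motor → the belt roller (chain, 16/158): 2385 ÷ 0.10127 = 23552 rpm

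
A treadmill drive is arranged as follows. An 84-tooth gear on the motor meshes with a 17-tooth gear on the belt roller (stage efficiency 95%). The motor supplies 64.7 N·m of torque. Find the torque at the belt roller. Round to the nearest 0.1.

12.4 N·m

Gear mesh: ratio = 17/84 = 0.20238; torque at the belt roller = 64.7 × 0.20238 × 0.95 = 12.439 N·m.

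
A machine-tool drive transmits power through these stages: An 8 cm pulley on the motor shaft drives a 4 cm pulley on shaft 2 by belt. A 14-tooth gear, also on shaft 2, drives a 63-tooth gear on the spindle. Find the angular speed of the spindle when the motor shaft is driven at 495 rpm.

220 rpm

belt 4/8 = 0.5 → 495/0.5 = 990 rpm
gear mesh 63/14 = 4.5 → 990/4.5 = 220 rpm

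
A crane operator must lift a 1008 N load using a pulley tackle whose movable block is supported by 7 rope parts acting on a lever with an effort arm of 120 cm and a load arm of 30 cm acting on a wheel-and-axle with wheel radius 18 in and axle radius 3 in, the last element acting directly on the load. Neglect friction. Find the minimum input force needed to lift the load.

6 N

Block-and-tackle MA = number of supporting rope parts = 7.
Lever MA = effort arm / load arm = 120/30 = 4.
Wheel-and-axle MA = R/r = 18/3 = 6.
Combined ideal MA = 7 × 4 × 6 = 168.
Effort = load / MA = 1008 / 168 = 6 N.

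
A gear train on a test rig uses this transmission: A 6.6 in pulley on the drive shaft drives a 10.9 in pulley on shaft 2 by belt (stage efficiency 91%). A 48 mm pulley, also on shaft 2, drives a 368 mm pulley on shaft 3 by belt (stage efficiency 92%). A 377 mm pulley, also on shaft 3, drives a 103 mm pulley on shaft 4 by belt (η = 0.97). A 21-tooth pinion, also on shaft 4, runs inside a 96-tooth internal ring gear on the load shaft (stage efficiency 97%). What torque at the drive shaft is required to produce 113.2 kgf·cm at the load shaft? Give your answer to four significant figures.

Overall ratio R = 1.6515 × 7.6667 × 0.27321 × 4.5714 = 15.814; overall efficiency η = 0.91 × 0.92 × 0.97 × 0.97 = 0.7877.
Input torque = output torque / (R × η) = 113.2 / (15.814 × 0.7877) = 9.0873 kgf·cm.

9.087 kgf·cm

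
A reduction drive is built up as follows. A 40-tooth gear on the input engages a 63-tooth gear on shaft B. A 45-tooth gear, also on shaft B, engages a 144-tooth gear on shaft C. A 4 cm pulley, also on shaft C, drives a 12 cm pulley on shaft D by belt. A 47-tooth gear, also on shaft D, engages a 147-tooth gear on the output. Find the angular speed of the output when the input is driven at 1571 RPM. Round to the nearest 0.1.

gear mesh 63/40 = 1.575 → 1571/1.575 = 997.46 RPM
gear mesh 144/45 = 3.2 → 997.46/3.2 = 311.71 RPM
belt 12/4 = 3 → 311.71/3 = 103.9 RPM
gear mesh 147/47 = 3.1277 → 103.9/3.1277 = 33.22 RPM

33.2 RPM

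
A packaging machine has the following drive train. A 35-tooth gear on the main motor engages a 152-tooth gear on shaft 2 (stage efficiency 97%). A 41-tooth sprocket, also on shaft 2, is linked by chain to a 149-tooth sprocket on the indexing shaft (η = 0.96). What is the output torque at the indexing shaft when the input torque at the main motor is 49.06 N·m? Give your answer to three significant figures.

721 N·m

gear mesh 152/35 = 4.3429 → τ = 49.06·4.3429·0.97 = 206.67 N·m
chain 149/41 = 3.6341 → τ = 206.67·3.6341·0.96 = 721.02 N·m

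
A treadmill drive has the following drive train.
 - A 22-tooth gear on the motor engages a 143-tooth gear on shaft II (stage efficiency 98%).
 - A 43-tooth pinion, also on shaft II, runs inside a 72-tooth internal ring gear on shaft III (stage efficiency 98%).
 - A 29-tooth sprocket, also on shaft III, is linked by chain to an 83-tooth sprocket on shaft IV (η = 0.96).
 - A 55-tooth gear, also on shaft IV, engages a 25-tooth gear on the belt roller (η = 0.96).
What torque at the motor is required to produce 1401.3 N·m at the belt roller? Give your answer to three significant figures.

112 N·m

Overall ratio R = 6.5 × 1.6744 × 2.8621 × 0.45455 = 14.159; overall efficiency η = 0.98 × 0.98 × 0.96 × 0.96 = 0.8851.
Input torque = output torque / (R × η) = 1401.3 / (14.159 × 0.8851) = 111.82 N·m.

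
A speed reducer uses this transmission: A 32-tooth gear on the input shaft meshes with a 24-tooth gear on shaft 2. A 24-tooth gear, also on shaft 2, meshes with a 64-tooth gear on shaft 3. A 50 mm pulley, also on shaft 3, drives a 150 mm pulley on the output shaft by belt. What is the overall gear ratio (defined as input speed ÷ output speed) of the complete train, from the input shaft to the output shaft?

Each stage contributes driven/driver: gear mesh 24/32 = 0.75, gear mesh 64/24 = 2.6667, belt 150/50 = 3.
Overall: 0.75 × 2.6667 × 3 = 6.

6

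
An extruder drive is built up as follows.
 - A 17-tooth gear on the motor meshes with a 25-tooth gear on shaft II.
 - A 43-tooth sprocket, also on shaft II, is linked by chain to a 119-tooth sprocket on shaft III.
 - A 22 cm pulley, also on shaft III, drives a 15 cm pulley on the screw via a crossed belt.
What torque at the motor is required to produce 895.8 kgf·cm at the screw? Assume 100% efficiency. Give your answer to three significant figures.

323 kgf·cm

Overall ratio R = 1.4706 × 2.7674 × 0.68182 = 2.7748.
Input torque = output torque / R = 895.8 / 2.7748 = 322.83 kgf·cm.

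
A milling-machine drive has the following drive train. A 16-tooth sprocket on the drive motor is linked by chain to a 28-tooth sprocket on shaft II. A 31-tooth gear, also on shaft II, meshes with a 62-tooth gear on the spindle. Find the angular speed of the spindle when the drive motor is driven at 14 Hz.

4 Hz

the drive motor → shaft II (chain, 28/16): 14 ÷ 1.75 = 8 Hz
shaft II → the spindle (gear mesh, 62/31): 8 ÷ 2 = 4 Hz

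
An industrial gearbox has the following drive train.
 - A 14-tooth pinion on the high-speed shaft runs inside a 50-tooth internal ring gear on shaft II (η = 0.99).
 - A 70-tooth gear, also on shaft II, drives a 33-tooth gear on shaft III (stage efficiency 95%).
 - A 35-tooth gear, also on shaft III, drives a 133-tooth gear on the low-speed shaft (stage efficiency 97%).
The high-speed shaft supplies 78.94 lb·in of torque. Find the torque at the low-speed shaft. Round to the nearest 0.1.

460.8 lb·in

Internal gear: ratio = 50/14 = 3.5714; torque at shaft II = 78.94 × 3.5714 × 0.99 = 279.11 lb·in.
Gear mesh: ratio = 33/70 = 0.47143; torque at shaft III = 279.11 × 0.47143 × 0.95 = 125 lb·in.
Gear mesh: ratio = 133/35 = 3.8; torque at the low-speed shaft = 125 × 3.8 × 0.97 = 460.75 lb·in.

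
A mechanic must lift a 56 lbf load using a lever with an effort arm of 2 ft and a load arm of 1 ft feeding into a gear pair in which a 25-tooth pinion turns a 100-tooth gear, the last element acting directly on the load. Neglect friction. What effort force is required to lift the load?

Lever MA = effort arm / load arm = 2/1 = 2.
Gear pair MA = 100/25 = 4.
Combined ideal MA = 2 × 4 = 8.
Effort = load / MA = 56 / 8 = 7 lbf.

7 lbf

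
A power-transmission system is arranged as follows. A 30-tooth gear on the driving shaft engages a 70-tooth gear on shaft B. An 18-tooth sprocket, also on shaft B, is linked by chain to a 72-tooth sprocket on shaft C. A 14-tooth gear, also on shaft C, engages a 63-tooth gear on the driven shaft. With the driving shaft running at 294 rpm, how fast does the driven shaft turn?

the driving shaft → shaft B (gear mesh, 70/30): 294 ÷ 2.3333 = 126 rpm
shaft B → shaft C (chain, 72/18): 126 ÷ 4 = 31.5 rpm
shaft C → the driven shaft (gear mesh, 63/14): 31.5 ÷ 4.5 = 7 rpm

7 rpm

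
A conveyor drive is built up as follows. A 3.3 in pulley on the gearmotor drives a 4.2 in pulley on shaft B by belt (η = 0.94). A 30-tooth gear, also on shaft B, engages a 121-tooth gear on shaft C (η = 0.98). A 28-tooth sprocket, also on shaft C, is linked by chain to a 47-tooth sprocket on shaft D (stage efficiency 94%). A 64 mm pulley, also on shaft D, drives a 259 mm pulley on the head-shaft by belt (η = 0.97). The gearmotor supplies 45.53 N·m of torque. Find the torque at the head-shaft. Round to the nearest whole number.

1334 N·m

belt 4.2/3.3 = 1.2727 → τ = 45.53·1.2727·0.94 = 54.47 N·m
gear mesh 121/30 = 4.0333 → τ = 54.47·4.0333·0.98 = 215.3 N·m
chain 47/28 = 1.6786 → τ = 215.3·1.6786·0.94 = 339.72 N·m
belt 259/64 = 4.0469 → τ = 339.72·4.0469·0.97 = 1333.6 N·m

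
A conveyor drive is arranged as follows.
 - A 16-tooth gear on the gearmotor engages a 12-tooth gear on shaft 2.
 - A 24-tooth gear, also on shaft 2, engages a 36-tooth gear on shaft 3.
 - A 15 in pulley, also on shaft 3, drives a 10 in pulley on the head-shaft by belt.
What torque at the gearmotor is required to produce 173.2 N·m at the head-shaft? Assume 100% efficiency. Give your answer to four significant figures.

Overall ratio R = 0.75 × 1.5 × 0.66667 = 0.75.
Input torque = output torque / R = 173.2 / 0.75 = 230.93 N·m.

230.9 N·m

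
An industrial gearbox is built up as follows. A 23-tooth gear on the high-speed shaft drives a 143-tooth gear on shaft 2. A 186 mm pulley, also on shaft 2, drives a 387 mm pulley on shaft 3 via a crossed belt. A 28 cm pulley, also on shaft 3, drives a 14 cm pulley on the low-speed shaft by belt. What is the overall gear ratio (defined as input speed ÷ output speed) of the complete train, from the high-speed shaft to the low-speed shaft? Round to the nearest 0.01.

6.47

Each stage contributes driven/driver: gear mesh 143/23 = 6.2174, belt 387/186 = 2.0806, belt 14/28 = 0.5.
Overall: 6.2174 × 2.0806 × 0.5 = 6.4681.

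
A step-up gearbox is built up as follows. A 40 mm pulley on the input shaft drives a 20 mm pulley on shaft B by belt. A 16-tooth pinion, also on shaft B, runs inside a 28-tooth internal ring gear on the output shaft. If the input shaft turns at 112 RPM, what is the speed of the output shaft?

128 RPM

the input shaft → shaft B (belt, 20/40): 112 ÷ 0.5 = 224 RPM
shaft B → the output shaft (internal gear, 28/16): 224 ÷ 1.75 = 128 RPM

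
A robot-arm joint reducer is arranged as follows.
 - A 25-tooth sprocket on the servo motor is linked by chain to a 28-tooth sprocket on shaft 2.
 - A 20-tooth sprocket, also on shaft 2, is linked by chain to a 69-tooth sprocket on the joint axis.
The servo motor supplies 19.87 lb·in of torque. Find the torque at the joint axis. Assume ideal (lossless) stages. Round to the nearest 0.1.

76.8 lb·in

After the chain (28/25): 19.87 × 1.12 = 22.254 lb·in
After the chain (69/20): 22.254 × 3.45 = 76.778 lb·in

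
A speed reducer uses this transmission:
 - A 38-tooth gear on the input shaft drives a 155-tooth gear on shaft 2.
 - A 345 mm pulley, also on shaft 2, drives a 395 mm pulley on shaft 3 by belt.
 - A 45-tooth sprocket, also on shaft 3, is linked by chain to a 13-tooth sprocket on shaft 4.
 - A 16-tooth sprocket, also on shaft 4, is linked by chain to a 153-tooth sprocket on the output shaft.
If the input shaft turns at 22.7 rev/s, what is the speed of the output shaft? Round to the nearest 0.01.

1.76 rev/s

gear mesh 155/38 = 4.0789 → 22.7/4.0789 = 5.5652 rev/s
belt 395/345 = 1.1449 → 5.5652/1.1449 = 4.8607 rev/s
chain 13/45 = 0.28889 → 4.8607/0.28889 = 16.826 rev/s
chain 153/16 = 9.5625 → 16.826/9.5625 = 1.7595 rev/s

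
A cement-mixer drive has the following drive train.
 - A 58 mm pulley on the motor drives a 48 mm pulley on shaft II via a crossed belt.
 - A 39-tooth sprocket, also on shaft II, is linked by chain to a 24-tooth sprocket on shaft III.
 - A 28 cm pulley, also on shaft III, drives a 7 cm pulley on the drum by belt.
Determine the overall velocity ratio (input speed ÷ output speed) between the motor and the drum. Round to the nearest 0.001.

0.127

Each stage contributes driven/driver: belt 48/58 = 0.82759, chain 24/39 = 0.61538, belt 7/28 = 0.25.
Overall: 0.82759 × 0.61538 × 0.25 = 0.12732.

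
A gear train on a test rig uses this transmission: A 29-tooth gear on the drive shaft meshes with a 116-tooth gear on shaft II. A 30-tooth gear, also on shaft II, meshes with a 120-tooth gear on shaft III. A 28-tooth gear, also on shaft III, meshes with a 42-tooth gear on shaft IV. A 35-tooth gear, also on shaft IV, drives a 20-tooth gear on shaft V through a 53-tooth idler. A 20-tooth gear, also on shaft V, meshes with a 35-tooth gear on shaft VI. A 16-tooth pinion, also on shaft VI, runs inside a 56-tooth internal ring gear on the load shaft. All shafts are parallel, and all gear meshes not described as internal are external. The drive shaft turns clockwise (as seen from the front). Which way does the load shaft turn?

the drive shaft → shaft II: external mesh, 1 reversal → CCW.
shaft II → shaft III: external mesh, 1 reversal → CW.
shaft III → shaft IV: external mesh, 1 reversal → CCW.
shaft IV → shaft V: driver → idler → driven is 2 external meshes, 2 reversals → CCW.
shaft V → shaft VI: external mesh, 1 reversal → CW.
shaft VI → the load shaft: internal mesh, same direction → CW.
6 reversals in total — an even number — so the load shaft turns the same way as the drive shaft.

clockwise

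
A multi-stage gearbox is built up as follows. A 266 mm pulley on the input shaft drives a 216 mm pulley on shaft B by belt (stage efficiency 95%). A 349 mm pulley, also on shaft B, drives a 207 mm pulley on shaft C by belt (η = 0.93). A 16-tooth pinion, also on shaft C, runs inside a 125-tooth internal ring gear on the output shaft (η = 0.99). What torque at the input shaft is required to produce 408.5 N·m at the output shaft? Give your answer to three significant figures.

124 N·m

Overall ratio R = 0.81203 × 0.59312 × 7.8125 = 3.7628; overall efficiency η = 0.95 × 0.93 × 0.99 = 0.8747.
Input torque = output torque / (R × η) = 408.5 / (3.7628 × 0.8747) = 124.12 N·m.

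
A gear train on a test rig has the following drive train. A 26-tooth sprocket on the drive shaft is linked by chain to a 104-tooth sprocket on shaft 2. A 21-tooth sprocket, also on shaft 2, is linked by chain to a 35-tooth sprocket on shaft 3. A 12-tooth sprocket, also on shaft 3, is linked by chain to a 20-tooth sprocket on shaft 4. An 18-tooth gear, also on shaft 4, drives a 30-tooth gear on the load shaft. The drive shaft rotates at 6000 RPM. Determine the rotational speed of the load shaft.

324 RPM

chain 104/26 = 4 → 6000/4 = 1500 RPM
chain 35/21 = 1.6667 → 1500/1.6667 = 900 RPM
chain 20/12 = 1.6667 → 900/1.6667 = 540 RPM
gear mesh 30/18 = 1.6667 → 540/1.6667 = 324 RPM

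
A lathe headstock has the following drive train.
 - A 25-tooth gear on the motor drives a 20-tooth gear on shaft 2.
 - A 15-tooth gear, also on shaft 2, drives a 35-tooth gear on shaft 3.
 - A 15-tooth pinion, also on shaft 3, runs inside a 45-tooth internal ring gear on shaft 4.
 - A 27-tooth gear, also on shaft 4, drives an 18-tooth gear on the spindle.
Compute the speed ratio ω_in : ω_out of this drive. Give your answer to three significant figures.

3.73

Each stage contributes driven/driver: gear mesh 20/25 = 0.8, gear mesh 35/15 = 2.3333, internal gear 45/15 = 3, gear mesh 18/27 = 0.66667.
Overall: 0.8 × 2.3333 × 3 × 0.66667 = 3.7333.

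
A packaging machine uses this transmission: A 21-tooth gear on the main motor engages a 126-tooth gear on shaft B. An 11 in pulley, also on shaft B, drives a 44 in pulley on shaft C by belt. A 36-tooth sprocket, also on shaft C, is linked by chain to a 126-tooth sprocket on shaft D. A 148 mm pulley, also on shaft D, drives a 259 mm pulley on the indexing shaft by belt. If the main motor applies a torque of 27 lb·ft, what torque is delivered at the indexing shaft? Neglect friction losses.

3969 lb·ft

gear mesh 126/21 = 6 → τ = 27·6 = 162 lb·ft
belt 44/11 = 4 → τ = 162·4 = 648 lb·ft
chain 126/36 = 3.5 → τ = 648·3.5 = 2268 lb·ft
belt 259/148 = 1.75 → τ = 2268·1.75 = 3969 lb·ft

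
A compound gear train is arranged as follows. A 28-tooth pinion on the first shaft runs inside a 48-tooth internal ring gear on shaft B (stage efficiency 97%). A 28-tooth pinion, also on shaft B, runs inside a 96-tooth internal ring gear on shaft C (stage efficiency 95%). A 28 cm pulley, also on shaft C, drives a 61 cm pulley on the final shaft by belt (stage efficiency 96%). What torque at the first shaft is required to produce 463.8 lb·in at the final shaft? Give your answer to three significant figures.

40.9 lb·in

Overall ratio R = 1.7143 × 3.4286 × 2.1786 = 12.805; overall efficiency η = 0.97 × 0.95 × 0.96 = 0.8846.
Input torque = output torque / (R × η) = 463.8 / (12.805 × 0.8846) = 40.945 lb·in.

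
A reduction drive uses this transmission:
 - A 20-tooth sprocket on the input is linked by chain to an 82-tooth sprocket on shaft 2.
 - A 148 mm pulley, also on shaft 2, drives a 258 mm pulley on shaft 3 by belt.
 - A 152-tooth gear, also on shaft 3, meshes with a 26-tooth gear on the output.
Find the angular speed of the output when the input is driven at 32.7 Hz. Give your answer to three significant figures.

26.7 Hz

Chain: ratio = 82/20 = 4.1, so shaft 2 turns at 32.7 / 4.1 = 7.9756 Hz.
Belt: ratio = 258/148 = 1.7432, so shaft 3 turns at 7.9756 / 1.7432 = 4.5752 Hz.
Gear mesh: ratio = 26/152 = 0.17105, so the output turns at 4.5752 / 0.17105 = 26.747 Hz.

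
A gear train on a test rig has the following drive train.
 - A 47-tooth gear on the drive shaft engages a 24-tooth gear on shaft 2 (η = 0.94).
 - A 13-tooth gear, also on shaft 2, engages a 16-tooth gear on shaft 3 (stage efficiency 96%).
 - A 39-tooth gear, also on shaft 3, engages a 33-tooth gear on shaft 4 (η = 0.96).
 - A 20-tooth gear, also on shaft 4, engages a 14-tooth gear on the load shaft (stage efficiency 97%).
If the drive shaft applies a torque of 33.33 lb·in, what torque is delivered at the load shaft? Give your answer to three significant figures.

gear mesh 24/47 = 0.51064 → τ = 33.33·0.51064·0.94 = 15.998 lb·in
gear mesh 16/13 = 1.2308 → τ = 15.998·1.2308·0.96 = 18.903 lb·in
gear mesh 33/39 = 0.84615 → τ = 18.903·0.84615·0.96 = 15.355 lb·in
gear mesh 14/20 = 0.7 → τ = 15.355·0.7·0.97 = 10.426 lb·in

10.4 lb·in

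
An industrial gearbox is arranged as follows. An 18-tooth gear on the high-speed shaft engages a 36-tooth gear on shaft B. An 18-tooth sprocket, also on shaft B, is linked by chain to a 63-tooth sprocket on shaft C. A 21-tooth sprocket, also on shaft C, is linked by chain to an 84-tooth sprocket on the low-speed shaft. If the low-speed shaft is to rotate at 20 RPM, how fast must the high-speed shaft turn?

Overall ratio R = 2 × 3.5 × 4 = 28.
Required input speed = output speed × R = 20 × 28 = 560 RPM.

560 RPM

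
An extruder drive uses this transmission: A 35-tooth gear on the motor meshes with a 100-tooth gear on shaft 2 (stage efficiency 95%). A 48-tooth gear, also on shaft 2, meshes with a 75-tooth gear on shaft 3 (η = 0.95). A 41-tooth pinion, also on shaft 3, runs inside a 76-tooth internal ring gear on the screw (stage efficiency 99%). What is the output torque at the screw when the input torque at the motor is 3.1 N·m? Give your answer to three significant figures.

Gear mesh: ratio = 100/35 = 2.8571; torque at shaft 2 = 3.1 × 2.8571 × 0.95 = 8.4143 N·m.
Gear mesh: ratio = 75/48 = 1.5625; torque at shaft 3 = 8.4143 × 1.5625 × 0.95 = 12.49 N·m.
Internal gear: ratio = 76/41 = 1.8537; torque at the screw = 12.49 × 1.8537 × 0.99 = 22.921 N·m.

22.9 N·m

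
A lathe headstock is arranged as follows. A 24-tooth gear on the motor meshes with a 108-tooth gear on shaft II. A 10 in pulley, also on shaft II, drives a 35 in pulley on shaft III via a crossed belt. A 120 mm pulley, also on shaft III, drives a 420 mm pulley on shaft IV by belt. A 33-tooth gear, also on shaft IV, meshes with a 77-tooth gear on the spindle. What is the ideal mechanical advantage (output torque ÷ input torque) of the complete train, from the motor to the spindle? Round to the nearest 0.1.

Each stage contributes driven/driver: gear mesh 108/24 = 4.5, belt 35/10 = 3.5, belt 420/120 = 3.5, gear mesh 77/33 = 2.3333.
Overall: 4.5 × 3.5 × 3.5 × 2.3333 = 128.62.

128.6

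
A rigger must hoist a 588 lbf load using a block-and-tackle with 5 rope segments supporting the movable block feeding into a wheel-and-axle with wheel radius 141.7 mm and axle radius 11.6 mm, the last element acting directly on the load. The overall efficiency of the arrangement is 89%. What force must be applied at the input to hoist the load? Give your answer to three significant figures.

10.8 lbf

Block-and-tackle MA = number of supporting rope parts = 5.
Wheel-and-axle MA = R/r = 141.7/11.6 = 12.216.
Combined ideal MA = 5 × 12.216 = 61.078.
Actual MA = 61.078 × 0.89 = 54.359.
Effort = load / actual MA = 588 / 54.359 = 10.817 lbf.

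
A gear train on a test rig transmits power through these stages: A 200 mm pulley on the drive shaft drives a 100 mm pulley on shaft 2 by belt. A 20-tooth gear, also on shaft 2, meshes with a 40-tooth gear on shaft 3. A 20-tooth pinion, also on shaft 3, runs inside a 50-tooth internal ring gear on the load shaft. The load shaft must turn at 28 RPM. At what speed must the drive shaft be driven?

Overall ratio R = 0.5 × 2 × 2.5 = 2.5.
Required input speed = output speed × R = 28 × 2.5 = 70 RPM.

70 RPM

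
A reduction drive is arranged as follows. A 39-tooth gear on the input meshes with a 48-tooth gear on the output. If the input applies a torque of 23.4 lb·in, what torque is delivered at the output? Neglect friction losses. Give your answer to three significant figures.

28.8 lb·in

After the gear mesh (48/39): 23.4 × 1.2308 = 28.8 lb·in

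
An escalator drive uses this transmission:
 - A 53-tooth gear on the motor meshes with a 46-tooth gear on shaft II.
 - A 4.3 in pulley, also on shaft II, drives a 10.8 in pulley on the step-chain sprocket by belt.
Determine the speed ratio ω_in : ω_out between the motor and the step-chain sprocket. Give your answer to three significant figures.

2.18

Each stage contributes driven/driver: gear mesh 46/53 = 0.86792, belt 10.8/4.3 = 2.5116.
Overall: 0.86792 × 2.5116 = 2.1799.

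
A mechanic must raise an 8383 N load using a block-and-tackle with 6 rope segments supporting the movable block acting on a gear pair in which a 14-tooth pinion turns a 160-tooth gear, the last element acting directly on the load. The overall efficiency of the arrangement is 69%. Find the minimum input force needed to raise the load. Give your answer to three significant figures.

177 N

Block-and-tackle MA = number of supporting rope parts = 6.
Gear pair MA = 160/14 = 11.429.
Combined ideal MA = 6 × 11.429 = 68.571.
Actual MA = 68.571 × 0.69 = 47.314.
Effort = load / actual MA = 8383 / 47.314 = 177.18 N.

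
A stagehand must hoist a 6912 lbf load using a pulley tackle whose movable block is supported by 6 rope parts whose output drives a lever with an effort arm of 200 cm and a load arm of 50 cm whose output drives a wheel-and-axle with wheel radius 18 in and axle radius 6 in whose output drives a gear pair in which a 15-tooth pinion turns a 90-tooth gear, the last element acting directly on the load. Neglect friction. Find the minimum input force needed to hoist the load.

16 lbf

Block-and-tackle MA = number of supporting rope parts = 6.
Lever MA = effort arm / load arm = 200/50 = 4.
Wheel-and-axle MA = R/r = 18/6 = 3.
Gear pair MA = 90/15 = 6.
Combined ideal MA = 6 × 4 × 3 × 6 = 432.
Effort = load / MA = 6912 / 432 = 16 lbf.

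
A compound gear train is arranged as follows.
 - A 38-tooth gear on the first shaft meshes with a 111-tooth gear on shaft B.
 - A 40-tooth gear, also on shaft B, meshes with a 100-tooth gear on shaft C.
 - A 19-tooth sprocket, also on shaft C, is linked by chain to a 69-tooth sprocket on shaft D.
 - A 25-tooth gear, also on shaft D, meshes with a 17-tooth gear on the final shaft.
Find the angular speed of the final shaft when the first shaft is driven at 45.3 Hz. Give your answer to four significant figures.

2.512 Hz

the first shaft → shaft B (gear mesh, 111/38): 45.3 ÷ 2.9211 = 15.508 Hz
shaft B → shaft C (gear mesh, 100/40): 15.508 ÷ 2.5 = 6.2032 Hz
shaft C → shaft D (chain, 69/19): 6.2032 ÷ 3.6316 = 1.7081 Hz
shaft D → the final shaft (gear mesh, 17/25): 1.7081 ÷ 0.68 = 2.512 Hz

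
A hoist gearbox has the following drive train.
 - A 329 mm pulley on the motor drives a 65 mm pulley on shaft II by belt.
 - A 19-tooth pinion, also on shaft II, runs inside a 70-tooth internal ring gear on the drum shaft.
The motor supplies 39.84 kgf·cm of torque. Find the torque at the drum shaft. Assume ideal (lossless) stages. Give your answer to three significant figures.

After the belt (65/329): 39.84 × 0.19757 = 7.8711 kgf·cm
After the internal gear (70/19): 7.8711 × 3.6842 = 28.999 kgf·cm

29.0 kgf·cm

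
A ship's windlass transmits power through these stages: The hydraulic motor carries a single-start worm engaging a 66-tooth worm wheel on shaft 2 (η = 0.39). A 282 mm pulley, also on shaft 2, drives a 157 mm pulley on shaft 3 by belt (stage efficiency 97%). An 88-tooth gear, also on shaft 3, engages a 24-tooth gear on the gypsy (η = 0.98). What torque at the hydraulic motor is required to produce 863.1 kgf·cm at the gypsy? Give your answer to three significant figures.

232 kgf·cm

Overall ratio R = 66 × 0.55674 × 0.27273 = 10.021; overall efficiency η = 0.39 × 0.97 × 0.98 = 0.3707.
Input torque = output torque / (R × η) = 863.1 / (10.021 × 0.3707) = 232.31 kgf·cm.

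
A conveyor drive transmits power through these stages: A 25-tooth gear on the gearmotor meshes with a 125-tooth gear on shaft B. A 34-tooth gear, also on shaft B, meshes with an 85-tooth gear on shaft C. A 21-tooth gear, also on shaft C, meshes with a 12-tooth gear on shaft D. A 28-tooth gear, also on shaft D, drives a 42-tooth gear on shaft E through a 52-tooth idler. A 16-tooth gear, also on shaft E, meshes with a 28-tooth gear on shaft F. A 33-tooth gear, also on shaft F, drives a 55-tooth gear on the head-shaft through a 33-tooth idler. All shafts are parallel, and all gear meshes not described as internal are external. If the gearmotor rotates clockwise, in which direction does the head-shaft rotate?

the gearmotor → shaft B: external mesh, 1 reversal → CCW.
shaft B → shaft C: external mesh, 1 reversal → CW.
shaft C → shaft D: external mesh, 1 reversal → CCW.
shaft D → shaft E: driver → idler → driven is 2 external meshes, 2 reversals → CCW.
shaft E → shaft F: external mesh, 1 reversal → CW.
shaft F → the head-shaft: driver → idler → driven is 2 external meshes, 2 reversals → CW.
8 reversals in total — an even number — so the head-shaft turns the same way as the gearmotor.

clockwise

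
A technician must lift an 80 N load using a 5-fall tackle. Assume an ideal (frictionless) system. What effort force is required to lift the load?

Block-and-tackle MA = number of supporting rope parts = 5.
Effort = load / MA = 80 / 5 = 16 N.

16 N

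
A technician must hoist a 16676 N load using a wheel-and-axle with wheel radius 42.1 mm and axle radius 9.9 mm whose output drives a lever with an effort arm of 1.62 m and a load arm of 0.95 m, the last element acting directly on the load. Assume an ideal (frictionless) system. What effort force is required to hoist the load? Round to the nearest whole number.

2300 N

Wheel-and-axle MA = R/r = 42.1/9.9 = 4.2525.
Lever MA = effort arm / load arm = 1.62/0.95 = 1.7053.
Combined ideal MA = 4.2525 × 1.7053 = 7.2517.
Effort = load / MA = 16676 / 7.2517 = 2299.6 N.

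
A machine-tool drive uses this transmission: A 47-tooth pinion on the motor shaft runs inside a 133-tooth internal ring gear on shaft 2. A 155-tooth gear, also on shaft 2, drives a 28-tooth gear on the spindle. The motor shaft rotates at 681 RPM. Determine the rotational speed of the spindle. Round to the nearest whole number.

Internal gear: ratio = 133/47 = 2.8298, so shaft 2 turns at 681 / 2.8298 = 240.65 RPM.
Gear mesh: ratio = 28/155 = 0.18065, so the spindle turns at 240.65 / 0.18065 = 1332.2 RPM.

1332 RPM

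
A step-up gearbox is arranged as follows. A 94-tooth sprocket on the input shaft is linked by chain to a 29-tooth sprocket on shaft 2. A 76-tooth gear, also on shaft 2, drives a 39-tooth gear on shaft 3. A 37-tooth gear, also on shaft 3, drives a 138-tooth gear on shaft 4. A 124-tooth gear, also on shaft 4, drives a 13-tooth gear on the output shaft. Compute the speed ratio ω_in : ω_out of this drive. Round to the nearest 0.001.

0.062

Each stage contributes driven/driver: chain 29/94 = 0.30851, gear mesh 39/76 = 0.51316, gear mesh 138/37 = 3.7297, gear mesh 13/124 = 0.10484.
Overall: 0.30851 × 0.51316 × 3.7297 × 0.10484 = 0.061904.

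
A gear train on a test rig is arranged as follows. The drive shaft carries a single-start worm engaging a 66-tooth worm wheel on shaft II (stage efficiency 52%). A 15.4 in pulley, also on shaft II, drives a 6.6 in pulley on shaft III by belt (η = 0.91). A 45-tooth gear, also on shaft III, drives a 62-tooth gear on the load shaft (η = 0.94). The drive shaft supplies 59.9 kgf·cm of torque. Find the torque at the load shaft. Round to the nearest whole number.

1038 kgf·cm

After the worm (66/1): 59.9 × 66 × 0.52 = 2055.8 kgf·cm
After the belt (6.6/15.4): 2055.8 × 0.42857 × 0.91 = 801.75 kgf·cm
After the gear mesh (62/45): 801.75 × 1.3778 × 0.94 = 1038.4 kgf·cm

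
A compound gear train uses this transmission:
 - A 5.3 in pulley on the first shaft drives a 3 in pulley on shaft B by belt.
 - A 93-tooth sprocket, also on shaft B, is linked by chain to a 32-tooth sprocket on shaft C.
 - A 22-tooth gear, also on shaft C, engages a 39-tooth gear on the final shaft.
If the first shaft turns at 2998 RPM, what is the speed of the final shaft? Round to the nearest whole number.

8683 RPM

belt 3/5.3 = 0.56604 → 2998/0.56604 = 5296.5 RPM
chain 32/93 = 0.34409 → 5296.5/0.34409 = 15393 RPM
gear mesh 39/22 = 1.7727 → 15393/1.7727 = 8683.1 RPM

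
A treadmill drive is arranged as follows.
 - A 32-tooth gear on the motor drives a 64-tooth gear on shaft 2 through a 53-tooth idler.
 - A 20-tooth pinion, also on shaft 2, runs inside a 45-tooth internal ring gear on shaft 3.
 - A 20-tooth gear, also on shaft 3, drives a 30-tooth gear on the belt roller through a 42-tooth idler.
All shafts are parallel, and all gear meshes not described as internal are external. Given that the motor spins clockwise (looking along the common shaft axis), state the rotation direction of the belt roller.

clockwise

the motor → shaft 2: driver → idler → driven is 2 external meshes, 2 reversals → CW.
shaft 2 → shaft 3: internal mesh, same direction → CW.
shaft 3 → the belt roller: driver → idler → driven is 2 external meshes, 2 reversals → CW.
4 reversals in total — an even number — so the belt roller turns the same way as the motor.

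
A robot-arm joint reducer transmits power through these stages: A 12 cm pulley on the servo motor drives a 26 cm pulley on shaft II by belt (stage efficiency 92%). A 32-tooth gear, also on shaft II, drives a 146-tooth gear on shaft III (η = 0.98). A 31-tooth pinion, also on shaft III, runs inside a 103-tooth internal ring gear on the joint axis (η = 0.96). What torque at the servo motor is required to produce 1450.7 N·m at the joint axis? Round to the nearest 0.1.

Overall ratio R = 2.1667 × 4.5625 × 3.3226 = 32.845; overall efficiency η = 0.92 × 0.98 × 0.96 = 0.8655.
Input torque = output torque / (R × η) = 1450.7 / (32.845 × 0.8655) = 51.03 N·m.

51.0 N·m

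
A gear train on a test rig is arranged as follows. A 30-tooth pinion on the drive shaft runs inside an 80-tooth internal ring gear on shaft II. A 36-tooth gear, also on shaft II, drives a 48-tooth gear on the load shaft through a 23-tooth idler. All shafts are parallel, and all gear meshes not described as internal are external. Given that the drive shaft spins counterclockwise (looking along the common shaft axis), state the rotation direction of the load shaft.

the drive shaft → shaft II: internal mesh, same direction → CCW.
shaft II → the load shaft: driver → idler → driven is 2 external meshes, 2 reversals → CCW.
2 reversals in total — an even number — so the load shaft turns the same way as the drive shaft.

counterclockwise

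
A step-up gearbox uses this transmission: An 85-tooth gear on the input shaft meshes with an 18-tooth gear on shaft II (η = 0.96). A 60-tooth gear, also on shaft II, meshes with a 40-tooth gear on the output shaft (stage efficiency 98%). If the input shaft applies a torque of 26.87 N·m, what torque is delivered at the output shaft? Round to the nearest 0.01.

Gear mesh: ratio = 18/85 = 0.21176; torque at shaft II = 26.87 × 0.21176 × 0.96 = 5.4625 N·m.
Gear mesh: ratio = 40/60 = 0.66667; torque at the output shaft = 5.4625 × 0.66667 × 0.98 = 3.5688 N·m.

3.57 N·m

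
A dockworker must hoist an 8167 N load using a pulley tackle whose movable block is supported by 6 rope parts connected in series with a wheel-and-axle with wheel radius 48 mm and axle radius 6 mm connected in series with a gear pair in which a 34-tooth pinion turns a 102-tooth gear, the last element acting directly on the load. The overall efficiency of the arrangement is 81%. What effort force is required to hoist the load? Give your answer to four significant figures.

Block-and-tackle MA = number of supporting rope parts = 6.
Wheel-and-axle MA = R/r = 48/6 = 8.
Gear pair MA = 102/34 = 3.
Combined ideal MA = 6 × 8 × 3 = 144.
Actual MA = 144 × 0.81 = 116.64.
Effort = load / actual MA = 8167 / 116.64 = 70.019 N.

70.02 N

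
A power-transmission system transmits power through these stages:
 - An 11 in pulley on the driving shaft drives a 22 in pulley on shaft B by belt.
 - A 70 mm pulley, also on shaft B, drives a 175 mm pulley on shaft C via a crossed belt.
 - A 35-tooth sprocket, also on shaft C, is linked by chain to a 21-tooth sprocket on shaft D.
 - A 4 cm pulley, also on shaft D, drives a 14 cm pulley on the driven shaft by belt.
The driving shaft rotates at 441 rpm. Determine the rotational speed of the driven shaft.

the driving shaft → shaft B (belt, 22/11): 441 ÷ 2 = 220.5 rpm
shaft B → shaft C (belt, 175/70): 220.5 ÷ 2.5 = 88.2 rpm
shaft C → shaft D (chain, 21/35): 88.2 ÷ 0.6 = 147 rpm
shaft D → the driven shaft (belt, 14/4): 147 ÷ 3.5 = 42 rpm

42 rpm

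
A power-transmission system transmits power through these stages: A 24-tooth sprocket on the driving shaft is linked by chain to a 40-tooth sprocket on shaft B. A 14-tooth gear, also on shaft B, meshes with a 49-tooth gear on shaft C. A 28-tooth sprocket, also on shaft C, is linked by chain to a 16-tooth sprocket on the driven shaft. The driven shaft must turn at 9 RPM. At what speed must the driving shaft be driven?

30 RPM

Overall ratio R = 1.6667 × 3.5 × 0.57143 = 3.3333.
Required input speed = output speed × R = 9 × 3.3333 = 30 RPM.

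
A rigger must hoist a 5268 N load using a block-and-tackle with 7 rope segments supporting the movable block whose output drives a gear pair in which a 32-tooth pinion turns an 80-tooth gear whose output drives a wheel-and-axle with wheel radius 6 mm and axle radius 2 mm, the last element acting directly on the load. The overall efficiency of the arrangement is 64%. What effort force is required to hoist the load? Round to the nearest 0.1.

Block-and-tackle MA = number of supporting rope parts = 7.
Gear pair MA = 80/32 = 2.5.
Wheel-and-axle MA = R/r = 6/2 = 3.
Combined ideal MA = 7 × 2.5 × 3 = 52.5.
Actual MA = 52.5 × 0.64 = 33.6.
Effort = load / actual MA = 5268 / 33.6 = 156.79 N.

156.8 N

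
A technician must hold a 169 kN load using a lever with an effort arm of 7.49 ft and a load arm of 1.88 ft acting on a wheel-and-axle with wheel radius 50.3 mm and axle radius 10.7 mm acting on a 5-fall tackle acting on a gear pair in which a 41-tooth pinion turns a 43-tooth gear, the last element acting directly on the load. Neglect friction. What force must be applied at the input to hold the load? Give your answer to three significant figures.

1.72 kN

Lever MA = effort arm / load arm = 7.49/1.88 = 3.984.
Wheel-and-axle MA = R/r = 50.3/10.7 = 4.7009.
Block-and-tackle MA = number of supporting rope parts = 5.
Gear pair MA = 43/41 = 1.0488.
Combined ideal MA = 3.984 × 4.7009 × 5 × 1.0488 = 98.212.
Effort = load / MA = 169 / 98.212 = 1.7208 kN.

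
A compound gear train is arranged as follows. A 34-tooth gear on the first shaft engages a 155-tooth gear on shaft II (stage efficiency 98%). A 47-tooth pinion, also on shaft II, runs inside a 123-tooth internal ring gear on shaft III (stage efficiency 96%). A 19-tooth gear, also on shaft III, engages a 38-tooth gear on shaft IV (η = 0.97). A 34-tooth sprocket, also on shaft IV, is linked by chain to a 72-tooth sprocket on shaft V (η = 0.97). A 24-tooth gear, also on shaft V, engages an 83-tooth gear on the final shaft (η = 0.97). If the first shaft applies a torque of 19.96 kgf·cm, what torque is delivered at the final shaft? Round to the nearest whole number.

After the gear mesh (155/34): 19.96 × 4.5588 × 0.98 = 89.174 kgf·cm
After the internal gear (123/47): 89.174 × 2.617 × 0.96 = 224.04 kgf·cm
After the gear mesh (38/19): 224.04 × 2 × 0.97 = 434.63 kgf·cm
After the chain (72/34): 434.63 × 2.1176 × 0.97 = 892.78 kgf·cm
After the gear mesh (83/24): 892.78 × 3.4583 × 0.97 = 2994.9 kgf·cm

2995 kgf·cm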